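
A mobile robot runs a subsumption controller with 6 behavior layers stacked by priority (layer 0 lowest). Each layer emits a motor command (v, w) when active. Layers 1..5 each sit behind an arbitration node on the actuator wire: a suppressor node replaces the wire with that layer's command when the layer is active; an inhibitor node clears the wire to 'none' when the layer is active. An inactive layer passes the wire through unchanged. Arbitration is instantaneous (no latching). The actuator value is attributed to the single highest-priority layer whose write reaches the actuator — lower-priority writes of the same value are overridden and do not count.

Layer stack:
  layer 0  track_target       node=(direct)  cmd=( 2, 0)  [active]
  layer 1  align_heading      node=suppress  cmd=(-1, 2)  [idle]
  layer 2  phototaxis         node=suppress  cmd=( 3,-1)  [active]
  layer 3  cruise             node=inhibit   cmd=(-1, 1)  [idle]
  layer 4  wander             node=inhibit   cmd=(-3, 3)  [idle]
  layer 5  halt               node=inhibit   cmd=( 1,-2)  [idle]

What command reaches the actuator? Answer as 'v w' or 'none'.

3 -1

L0 track_target: active, feeds wire = (2, 0)
L1 align_heading: idle → wire stays (2, 0)
L2 phototaxis: active, suppressor → wire = (3, -1)
L3 cruise: idle → wire stays (3, -1)
L4 wander: idle → wire stays (3, -1)
L5 halt: idle → wire stays (3, -1)
actuator = (3, -1)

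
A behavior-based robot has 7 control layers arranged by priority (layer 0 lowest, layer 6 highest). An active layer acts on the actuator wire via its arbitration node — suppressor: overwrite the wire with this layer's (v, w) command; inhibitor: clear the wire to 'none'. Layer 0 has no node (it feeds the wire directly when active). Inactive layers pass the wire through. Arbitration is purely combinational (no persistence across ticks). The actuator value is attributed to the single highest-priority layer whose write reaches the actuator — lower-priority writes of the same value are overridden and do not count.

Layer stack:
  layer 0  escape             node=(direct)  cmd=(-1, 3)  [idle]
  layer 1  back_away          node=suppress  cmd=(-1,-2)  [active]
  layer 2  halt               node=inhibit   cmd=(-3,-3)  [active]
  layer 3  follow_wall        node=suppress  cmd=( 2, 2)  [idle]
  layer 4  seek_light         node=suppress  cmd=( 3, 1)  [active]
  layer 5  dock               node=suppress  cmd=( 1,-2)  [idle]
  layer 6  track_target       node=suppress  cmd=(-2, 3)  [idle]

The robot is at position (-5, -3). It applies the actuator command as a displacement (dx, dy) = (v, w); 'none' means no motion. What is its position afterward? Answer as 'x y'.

layer 0 (escape) idle — none
layer 1 (back_away) active — suppresses: (-1, -2)
layer 2 (halt) active — inhibits: none
layer 3 (follow_wall) idle — unchanged: none
layer 4 (seek_light) active — suppresses: (3, 1)
layer 5 (dock) idle — unchanged: (3, 1)
layer 6 (track_target) idle — unchanged: (3, 1)
→ actuator (3, 1)
position: (-5, -3) + (3, 1) = (-2, -2)

-2 -2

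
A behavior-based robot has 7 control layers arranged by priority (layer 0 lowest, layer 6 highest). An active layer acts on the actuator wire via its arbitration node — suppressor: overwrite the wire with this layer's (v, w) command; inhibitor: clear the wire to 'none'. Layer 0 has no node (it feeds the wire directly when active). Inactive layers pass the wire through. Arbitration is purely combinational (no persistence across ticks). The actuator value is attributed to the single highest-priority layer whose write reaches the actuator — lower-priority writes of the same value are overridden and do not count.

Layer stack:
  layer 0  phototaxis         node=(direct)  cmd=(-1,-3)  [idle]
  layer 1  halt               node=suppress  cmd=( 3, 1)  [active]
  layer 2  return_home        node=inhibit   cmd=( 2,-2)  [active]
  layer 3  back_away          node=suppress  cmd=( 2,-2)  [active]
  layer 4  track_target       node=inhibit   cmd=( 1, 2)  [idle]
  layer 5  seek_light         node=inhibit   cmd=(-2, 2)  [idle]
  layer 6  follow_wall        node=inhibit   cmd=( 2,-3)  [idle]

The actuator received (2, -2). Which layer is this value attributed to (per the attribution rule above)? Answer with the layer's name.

back_away

layer 0 (phototaxis) idle — none
layer 1 (halt) active — suppresses: (3, 1)
layer 2 (return_home) active — inhibits: none
layer 3 (back_away) active — suppresses: (2, -2)
layer 4 (track_target) idle — unchanged: (2, -2)
layer 5 (seek_light) idle — unchanged: (2, -2)
layer 6 (follow_wall) idle — unchanged: (2, -2)
→ actuator (2, -2)
last writer: layer 3 = back_away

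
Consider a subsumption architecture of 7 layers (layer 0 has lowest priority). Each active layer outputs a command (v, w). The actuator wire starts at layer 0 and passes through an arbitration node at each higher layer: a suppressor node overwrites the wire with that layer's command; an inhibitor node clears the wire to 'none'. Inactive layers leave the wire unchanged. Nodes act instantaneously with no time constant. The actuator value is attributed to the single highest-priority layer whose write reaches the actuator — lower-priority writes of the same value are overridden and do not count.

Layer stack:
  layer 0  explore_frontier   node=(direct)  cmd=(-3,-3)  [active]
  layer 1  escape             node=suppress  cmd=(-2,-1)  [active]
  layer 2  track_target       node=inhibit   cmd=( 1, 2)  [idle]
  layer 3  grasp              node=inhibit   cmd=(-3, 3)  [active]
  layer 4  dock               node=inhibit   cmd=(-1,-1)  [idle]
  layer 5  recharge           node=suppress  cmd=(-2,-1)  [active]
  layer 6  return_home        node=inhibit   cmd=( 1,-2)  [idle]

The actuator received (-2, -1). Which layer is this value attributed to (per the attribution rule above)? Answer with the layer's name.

L0 explore_frontier: active, feeds wire = (-3, -3)
L1 escape: active, suppressor → wire = (-2, -1)
L2 track_target: idle → wire stays (-2, -1)
L3 grasp: active, inhibitor → wire = none
L4 dock: idle → wire stays none
L5 recharge: active, suppressor → wire = (-2, -1)
L6 return_home: idle → wire stays (-2, -1)
actuator = (-2, -1)
last writer: layer 5 = recharge

recharge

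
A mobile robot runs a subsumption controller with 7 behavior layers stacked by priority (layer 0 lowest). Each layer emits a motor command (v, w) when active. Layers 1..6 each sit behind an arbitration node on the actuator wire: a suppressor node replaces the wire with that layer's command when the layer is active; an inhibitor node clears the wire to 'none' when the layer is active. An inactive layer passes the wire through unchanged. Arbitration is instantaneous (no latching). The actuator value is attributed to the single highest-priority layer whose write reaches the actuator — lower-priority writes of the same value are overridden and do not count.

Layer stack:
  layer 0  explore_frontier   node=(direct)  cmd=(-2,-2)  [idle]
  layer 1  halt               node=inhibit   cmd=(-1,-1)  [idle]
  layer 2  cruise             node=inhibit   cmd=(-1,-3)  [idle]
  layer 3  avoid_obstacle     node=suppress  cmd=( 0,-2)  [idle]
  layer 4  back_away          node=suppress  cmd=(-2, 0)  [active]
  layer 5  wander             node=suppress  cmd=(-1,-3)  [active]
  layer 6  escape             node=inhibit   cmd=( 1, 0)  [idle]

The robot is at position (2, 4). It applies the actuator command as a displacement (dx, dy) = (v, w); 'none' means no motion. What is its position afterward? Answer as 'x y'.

L0 explore_frontier: idle → wire = none
L1 halt: idle → wire stays none
L2 cruise: idle → wire stays none
L3 avoid_obstacle: idle → wire stays none
L4 back_away: active, suppressor → wire = (-2, 0)
L5 wander: active, suppressor → wire = (-1, -3)
L6 escape: idle → wire stays (-1, -3)
actuator = (-1, -3)
position: (2, 4) + (-1, -3) = (1, 1)

1 1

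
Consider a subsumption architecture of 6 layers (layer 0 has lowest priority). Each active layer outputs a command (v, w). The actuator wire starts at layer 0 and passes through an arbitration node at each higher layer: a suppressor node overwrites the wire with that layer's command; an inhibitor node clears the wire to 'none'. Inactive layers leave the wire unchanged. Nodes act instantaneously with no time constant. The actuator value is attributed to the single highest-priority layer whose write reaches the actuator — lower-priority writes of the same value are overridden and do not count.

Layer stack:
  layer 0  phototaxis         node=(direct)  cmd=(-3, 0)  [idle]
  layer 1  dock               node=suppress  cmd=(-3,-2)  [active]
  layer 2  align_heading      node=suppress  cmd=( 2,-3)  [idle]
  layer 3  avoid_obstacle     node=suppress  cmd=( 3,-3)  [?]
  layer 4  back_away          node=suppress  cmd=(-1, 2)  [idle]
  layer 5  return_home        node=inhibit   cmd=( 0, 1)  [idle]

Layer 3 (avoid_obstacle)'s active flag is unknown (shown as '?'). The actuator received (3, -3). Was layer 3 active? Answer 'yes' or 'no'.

yes

If layer 3 is active=yes:
  actuator would be (3, -3)
If layer 3 is active=no:
  actuator would be (-3, -2)
Observed (3, -3), so layer 3 was active.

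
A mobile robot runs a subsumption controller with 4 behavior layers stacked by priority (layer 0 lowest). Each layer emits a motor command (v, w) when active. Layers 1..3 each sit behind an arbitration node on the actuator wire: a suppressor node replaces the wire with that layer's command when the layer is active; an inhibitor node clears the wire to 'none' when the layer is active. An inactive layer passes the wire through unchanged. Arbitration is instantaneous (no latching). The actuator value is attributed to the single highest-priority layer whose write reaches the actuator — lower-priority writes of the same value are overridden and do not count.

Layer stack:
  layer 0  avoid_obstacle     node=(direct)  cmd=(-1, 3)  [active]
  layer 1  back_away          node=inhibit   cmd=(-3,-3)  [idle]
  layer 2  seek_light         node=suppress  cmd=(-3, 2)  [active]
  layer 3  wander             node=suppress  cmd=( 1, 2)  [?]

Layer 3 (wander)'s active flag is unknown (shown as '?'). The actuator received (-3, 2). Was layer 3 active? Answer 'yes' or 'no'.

If layer 3 is active=yes:
  actuator would be (1, 2)
If layer 3 is active=no:
  actuator would be (-3, 2)
Observed (-3, 2), so layer 3 was idle.

no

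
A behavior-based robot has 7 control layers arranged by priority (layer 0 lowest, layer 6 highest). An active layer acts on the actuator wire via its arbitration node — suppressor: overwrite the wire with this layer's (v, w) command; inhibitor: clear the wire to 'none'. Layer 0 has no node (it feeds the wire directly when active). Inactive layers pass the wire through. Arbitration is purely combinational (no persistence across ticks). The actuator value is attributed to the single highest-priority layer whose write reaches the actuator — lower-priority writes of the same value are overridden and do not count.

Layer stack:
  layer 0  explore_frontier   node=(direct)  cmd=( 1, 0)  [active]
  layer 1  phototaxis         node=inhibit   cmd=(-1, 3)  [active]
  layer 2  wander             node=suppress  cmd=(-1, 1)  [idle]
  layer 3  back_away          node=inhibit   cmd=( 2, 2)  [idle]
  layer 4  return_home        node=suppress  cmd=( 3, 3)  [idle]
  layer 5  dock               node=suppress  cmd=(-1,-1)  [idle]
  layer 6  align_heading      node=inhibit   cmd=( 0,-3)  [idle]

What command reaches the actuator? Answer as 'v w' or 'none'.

layer 0 (explore_frontier) active — direct: (1, 0)
layer 1 (phototaxis) active — inhibits: none
layer 2 (wander) idle — unchanged: none
layer 3 (back_away) idle — unchanged: none
layer 4 (return_home) idle — unchanged: none
layer 5 (dock) idle — unchanged: none
layer 6 (align_heading) idle — unchanged: none
→ actuator none

none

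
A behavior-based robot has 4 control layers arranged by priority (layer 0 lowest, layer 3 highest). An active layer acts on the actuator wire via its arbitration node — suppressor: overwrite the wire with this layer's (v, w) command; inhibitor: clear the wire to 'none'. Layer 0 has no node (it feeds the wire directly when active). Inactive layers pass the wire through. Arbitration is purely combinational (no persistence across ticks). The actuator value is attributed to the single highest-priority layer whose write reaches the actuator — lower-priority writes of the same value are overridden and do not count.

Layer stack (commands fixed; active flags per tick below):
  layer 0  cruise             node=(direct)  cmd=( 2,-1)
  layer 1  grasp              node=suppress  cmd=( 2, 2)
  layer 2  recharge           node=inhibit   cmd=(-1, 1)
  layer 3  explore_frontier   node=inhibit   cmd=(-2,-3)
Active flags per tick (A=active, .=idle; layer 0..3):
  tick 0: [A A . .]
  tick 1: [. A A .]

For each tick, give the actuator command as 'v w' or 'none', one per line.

tick 0:
  layer 0 (cruise) active — direct: (2, -1)
  layer 1 (grasp) active — suppresses: (2, 2)
  layer 2 (recharge) idle — unchanged: (2, 2)
  layer 3 (explore_frontier) idle — unchanged: (2, 2)
  → actuator (2, 2)
tick 1:
  layer 0 (cruise) idle — none
  layer 1 (grasp) active — suppresses: (2, 2)
  layer 2 (recharge) active — inhibits: none
  layer 3 (explore_frontier) idle — unchanged: none
  → actuator none

2 2
none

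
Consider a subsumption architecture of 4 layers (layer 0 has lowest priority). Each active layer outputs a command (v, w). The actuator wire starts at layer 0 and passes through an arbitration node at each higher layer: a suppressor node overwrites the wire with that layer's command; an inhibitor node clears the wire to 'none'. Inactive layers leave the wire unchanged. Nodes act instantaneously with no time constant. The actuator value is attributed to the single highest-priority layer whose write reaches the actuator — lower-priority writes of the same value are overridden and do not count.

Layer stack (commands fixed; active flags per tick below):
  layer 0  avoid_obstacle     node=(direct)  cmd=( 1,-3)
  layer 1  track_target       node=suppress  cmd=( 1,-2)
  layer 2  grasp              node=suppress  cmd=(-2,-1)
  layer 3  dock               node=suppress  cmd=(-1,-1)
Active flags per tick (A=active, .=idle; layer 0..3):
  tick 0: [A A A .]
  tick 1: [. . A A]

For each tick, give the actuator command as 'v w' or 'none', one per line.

-2 -1
-1 -1

tick 0:
  layer 0 (avoid_obstacle) active — direct: (1, -3)
  layer 1 (track_target) active — suppresses: (1, -2)
  layer 2 (grasp) active — suppresses: (-2, -1)
  layer 3 (dock) idle — unchanged: (-2, -1)
  → actuator (-2, -1)
tick 1:
  layer 0 (avoid_obstacle) idle — none
  layer 1 (track_target) idle — unchanged: none
  layer 2 (grasp) active — suppresses: (-2, -1)
  layer 3 (dock) active — suppresses: (-1, -1)
  → actuator (-1, -1)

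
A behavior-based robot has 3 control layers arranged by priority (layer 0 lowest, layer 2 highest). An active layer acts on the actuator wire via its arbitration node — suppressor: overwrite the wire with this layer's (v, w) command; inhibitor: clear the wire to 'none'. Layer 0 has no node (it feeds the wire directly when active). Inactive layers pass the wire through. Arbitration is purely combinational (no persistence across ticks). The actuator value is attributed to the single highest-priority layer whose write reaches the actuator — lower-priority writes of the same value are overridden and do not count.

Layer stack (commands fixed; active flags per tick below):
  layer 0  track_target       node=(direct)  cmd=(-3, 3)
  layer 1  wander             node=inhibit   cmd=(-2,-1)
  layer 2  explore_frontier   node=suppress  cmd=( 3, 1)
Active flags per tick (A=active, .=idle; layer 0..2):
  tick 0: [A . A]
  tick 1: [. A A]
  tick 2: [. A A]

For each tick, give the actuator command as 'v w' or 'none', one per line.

3 1
3 1
3 1

tick 0:
  [0] track_target on; wire := (-3, 3)
  [1] wander off; pass (-3, 3)
  [2] explore_frontier on (suppress); wire := (3, 1)
  output (3, 1)
tick 1:
  [0] track_target off; wire := none
  [1] wander on (inhibit); wire := none
  [2] explore_frontier on (suppress); wire := (3, 1)
  output (3, 1)
tick 2:
  [0] track_target off; wire := none
  [1] wander on (inhibit); wire := none
  [2] explore_frontier on (suppress); wire := (3, 1)
  output (3, 1)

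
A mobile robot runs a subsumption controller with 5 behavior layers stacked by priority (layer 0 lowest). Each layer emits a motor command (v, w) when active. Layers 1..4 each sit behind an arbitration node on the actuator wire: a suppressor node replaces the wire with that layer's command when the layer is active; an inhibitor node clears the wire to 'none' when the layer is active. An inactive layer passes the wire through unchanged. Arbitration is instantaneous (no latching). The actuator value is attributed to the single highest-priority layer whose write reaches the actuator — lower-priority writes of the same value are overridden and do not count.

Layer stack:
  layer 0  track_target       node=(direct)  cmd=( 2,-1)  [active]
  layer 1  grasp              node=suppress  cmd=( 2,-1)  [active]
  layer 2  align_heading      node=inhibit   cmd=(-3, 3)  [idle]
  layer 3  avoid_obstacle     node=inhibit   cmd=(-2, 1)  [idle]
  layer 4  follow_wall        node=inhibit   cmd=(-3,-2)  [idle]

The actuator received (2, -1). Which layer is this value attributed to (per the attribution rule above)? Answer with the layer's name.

[0] track_target on; wire := (2, -1)
[1] grasp on (suppress); wire := (2, -1)
[2] align_heading off; pass (2, -1)
[3] avoid_obstacle off; pass (2, -1)
[4] follow_wall off; pass (2, -1)
output (2, -1)
last writer: layer 1 = grasp

grasp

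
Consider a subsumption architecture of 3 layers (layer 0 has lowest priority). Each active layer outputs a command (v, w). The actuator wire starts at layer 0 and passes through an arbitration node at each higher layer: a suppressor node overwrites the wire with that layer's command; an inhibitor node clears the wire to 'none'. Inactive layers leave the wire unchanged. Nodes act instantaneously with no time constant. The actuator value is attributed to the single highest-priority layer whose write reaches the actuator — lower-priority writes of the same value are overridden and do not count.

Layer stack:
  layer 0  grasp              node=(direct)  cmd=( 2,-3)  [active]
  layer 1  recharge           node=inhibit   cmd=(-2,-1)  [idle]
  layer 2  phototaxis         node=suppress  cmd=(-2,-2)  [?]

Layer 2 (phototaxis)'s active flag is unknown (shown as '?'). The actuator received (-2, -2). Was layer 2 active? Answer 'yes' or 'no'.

If layer 2 is active=yes:
  actuator would be (-2, -2)
If layer 2 is active=no:
  actuator would be (2, -3)
Observed (-2, -2), so layer 2 was active.

yes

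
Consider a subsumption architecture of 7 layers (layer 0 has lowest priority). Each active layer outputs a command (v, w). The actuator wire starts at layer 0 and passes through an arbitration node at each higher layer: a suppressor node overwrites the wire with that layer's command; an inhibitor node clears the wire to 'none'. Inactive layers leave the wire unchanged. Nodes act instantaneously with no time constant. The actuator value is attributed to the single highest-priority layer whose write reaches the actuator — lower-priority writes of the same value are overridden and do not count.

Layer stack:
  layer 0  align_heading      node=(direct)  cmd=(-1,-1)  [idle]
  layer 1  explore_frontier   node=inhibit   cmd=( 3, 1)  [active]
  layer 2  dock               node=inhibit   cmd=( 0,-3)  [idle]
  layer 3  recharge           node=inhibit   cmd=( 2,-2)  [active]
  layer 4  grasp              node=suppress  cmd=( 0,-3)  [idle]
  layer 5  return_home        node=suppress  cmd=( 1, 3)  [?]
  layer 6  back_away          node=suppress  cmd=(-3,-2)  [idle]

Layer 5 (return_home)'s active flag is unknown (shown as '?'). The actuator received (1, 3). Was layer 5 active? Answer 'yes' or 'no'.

yes

If layer 5 is active=yes:
  actuator would be (1, 3)
If layer 5 is active=no:
  actuator would be none
Observed (1, 3), so layer 5 was active.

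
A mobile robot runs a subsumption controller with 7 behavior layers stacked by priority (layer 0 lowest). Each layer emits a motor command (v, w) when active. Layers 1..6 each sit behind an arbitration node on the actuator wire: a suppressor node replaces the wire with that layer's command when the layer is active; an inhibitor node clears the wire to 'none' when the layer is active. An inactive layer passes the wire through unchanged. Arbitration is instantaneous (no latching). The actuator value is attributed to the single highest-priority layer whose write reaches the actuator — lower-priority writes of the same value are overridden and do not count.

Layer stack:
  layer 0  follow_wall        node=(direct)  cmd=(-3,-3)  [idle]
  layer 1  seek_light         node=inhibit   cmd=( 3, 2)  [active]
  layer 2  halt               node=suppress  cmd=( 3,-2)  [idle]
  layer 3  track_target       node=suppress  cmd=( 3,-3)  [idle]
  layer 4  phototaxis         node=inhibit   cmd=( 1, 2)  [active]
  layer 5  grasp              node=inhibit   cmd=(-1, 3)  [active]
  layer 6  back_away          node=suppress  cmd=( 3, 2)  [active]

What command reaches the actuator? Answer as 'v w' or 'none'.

3 2

[0] follow_wall off; wire := none
[1] seek_light on (inhibit); wire := none
[2] halt off; pass none
[3] track_target off; pass none
[4] phototaxis on (inhibit); wire := none
[5] grasp on (inhibit); wire := none
[6] back_away on (suppress); wire := (3, 2)
output (3, 2)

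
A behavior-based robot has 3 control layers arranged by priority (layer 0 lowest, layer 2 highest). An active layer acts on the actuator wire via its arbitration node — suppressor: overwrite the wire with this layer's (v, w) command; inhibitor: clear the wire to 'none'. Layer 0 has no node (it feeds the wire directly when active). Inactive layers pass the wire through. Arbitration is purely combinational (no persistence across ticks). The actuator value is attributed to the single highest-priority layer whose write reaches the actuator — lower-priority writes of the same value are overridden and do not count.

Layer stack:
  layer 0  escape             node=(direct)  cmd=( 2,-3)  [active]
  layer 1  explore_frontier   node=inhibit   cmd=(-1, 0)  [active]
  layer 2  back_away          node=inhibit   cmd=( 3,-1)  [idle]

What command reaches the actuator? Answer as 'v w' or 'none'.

none

layer 0 (escape) active — direct: (2, -3)
layer 1 (explore_frontier) active — inhibits: none
layer 2 (back_away) idle — unchanged: none
→ actuator none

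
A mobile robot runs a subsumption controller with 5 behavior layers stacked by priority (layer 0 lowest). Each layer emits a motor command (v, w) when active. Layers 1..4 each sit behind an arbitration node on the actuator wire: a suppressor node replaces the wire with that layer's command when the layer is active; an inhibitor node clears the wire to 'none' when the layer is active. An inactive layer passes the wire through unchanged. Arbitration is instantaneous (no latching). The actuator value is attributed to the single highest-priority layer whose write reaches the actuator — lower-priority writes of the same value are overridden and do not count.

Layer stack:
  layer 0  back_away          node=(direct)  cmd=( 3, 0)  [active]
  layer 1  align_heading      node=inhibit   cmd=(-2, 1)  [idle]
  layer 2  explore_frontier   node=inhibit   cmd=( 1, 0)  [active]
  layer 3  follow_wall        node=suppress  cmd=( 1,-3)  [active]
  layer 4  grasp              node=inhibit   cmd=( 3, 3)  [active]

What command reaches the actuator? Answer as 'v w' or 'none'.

none

layer 0 (back_away) active — direct: (3, 0)
layer 1 (align_heading) idle — unchanged: (3, 0)
layer 2 (explore_frontier) active — inhibits: none
layer 3 (follow_wall) active — suppresses: (1, -3)
layer 4 (grasp) active — inhibits: none
→ actuator none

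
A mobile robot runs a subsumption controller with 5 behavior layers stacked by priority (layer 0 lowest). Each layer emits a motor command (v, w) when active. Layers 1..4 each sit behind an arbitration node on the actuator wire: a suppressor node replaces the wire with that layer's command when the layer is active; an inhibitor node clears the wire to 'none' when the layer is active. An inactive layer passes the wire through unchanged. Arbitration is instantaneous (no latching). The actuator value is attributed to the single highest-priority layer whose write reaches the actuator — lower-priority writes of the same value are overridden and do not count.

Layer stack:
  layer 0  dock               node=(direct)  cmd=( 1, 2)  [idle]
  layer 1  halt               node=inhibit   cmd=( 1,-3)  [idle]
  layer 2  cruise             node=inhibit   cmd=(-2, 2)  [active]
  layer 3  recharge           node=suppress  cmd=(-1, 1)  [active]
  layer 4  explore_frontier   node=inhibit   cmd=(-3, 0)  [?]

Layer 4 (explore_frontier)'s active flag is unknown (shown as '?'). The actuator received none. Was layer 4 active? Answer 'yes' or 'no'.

yes

If layer 4 is active=yes:
  actuator would be none
If layer 4 is active=no:
  actuator would be (-1, 1)
Observed none, so layer 4 was active.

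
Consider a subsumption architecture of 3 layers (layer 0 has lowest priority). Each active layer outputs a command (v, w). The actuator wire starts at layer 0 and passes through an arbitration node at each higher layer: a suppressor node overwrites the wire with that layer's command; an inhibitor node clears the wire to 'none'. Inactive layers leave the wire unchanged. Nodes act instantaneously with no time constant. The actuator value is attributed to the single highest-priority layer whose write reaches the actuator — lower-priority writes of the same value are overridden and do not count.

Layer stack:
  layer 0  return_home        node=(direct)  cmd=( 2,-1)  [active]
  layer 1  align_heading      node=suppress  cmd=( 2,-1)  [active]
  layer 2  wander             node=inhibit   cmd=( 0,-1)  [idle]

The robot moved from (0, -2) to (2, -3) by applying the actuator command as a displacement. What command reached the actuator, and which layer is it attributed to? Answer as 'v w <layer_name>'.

2 -1 align_heading

displacement = (2, -3) − (0, -2) = (2, -1)
[0] return_home on; wire := (2, -1)
[1] align_heading on (suppress); wire := (2, -1)
[2] wander off; pass (2, -1)
output (2, -1) — from layer 1 (align_heading)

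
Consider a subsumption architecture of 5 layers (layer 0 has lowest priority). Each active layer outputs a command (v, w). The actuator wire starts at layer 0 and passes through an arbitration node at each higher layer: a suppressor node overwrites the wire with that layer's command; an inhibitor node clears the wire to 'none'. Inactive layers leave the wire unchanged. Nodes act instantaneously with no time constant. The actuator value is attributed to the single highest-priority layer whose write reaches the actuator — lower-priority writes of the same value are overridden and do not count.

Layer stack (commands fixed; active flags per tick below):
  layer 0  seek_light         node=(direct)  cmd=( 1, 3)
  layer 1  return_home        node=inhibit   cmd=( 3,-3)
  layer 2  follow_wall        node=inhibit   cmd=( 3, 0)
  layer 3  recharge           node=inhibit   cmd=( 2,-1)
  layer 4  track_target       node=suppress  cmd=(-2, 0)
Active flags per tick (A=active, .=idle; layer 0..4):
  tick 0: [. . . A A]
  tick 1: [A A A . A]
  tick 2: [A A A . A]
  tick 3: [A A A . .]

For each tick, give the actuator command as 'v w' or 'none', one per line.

tick 0:
  [0] seek_light off; wire := none
  [1] return_home off; pass none
  [2] follow_wall off; pass none
  [3] recharge on (inhibit); wire := none
  [4] track_target on (suppress); wire := (-2, 0)
  output (-2, 0)
tick 1:
  [0] seek_light on; wire := (1, 3)
  [1] return_home on (inhibit); wire := none
  [2] follow_wall on (inhibit); wire := none
  [3] recharge off; pass none
  [4] track_target on (suppress); wire := (-2, 0)
  output (-2, 0)
tick 2:
  [0] seek_light on; wire := (1, 3)
  [1] return_home on (inhibit); wire := none
  [2] follow_wall on (inhibit); wire := none
  [3] recharge off; pass none
  [4] track_target on (suppress); wire := (-2, 0)
  output (-2, 0)
tick 3:
  [0] seek_light on; wire := (1, 3)
  [1] return_home on (inhibit); wire := none
  [2] follow_wall on (inhibit); wire := none
  [3] recharge off; pass none
  [4] track_target off; pass none
  output none

-2 0
-2 0
-2 0
none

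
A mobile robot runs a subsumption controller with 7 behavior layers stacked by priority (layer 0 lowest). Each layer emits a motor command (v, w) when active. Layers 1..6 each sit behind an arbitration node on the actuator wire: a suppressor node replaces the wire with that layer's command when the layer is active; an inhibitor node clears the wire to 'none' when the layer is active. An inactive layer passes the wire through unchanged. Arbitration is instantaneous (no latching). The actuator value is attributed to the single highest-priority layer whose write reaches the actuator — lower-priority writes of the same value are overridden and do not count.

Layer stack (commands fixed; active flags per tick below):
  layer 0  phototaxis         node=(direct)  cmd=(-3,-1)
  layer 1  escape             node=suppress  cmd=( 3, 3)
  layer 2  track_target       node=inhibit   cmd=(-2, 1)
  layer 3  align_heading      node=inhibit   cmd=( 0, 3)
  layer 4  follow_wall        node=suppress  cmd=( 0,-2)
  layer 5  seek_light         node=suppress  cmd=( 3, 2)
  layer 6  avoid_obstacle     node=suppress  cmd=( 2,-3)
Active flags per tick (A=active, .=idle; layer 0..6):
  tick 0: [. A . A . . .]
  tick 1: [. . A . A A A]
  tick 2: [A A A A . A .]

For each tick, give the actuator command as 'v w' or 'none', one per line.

tick 0:
  [0] phototaxis off; wire := none
  [1] escape on (suppress); wire := (3, 3)
  [2] track_target off; pass (3, 3)
  [3] align_heading on (inhibit); wire := none
  [4] follow_wall off; pass none
  [5] seek_light off; pass none
  [6] avoid_obstacle off; pass none
  output none
tick 1:
  [0] phototaxis off; wire := none
  [1] escape off; pass none
  [2] track_target on (inhibit); wire := none
  [3] align_heading off; pass none
  [4] follow_wall on (suppress); wire := (0, -2)
  [5] seek_light on (suppress); wire := (3, 2)
  [6] avoid_obstacle on (suppress); wire := (2, -3)
  output (2, -3)
tick 2:
  [0] phototaxis on; wire := (-3, -1)
  [1] escape on (suppress); wire := (3, 3)
  [2] track_target on (inhibit); wire := none
  [3] align_heading on (inhibit); wire := none
  [4] follow_wall off; pass none
  [5] seek_light on (suppress); wire := (3, 2)
  [6] avoid_obstacle off; pass (3, 2)
  output (3, 2)

none
2 -3
3 2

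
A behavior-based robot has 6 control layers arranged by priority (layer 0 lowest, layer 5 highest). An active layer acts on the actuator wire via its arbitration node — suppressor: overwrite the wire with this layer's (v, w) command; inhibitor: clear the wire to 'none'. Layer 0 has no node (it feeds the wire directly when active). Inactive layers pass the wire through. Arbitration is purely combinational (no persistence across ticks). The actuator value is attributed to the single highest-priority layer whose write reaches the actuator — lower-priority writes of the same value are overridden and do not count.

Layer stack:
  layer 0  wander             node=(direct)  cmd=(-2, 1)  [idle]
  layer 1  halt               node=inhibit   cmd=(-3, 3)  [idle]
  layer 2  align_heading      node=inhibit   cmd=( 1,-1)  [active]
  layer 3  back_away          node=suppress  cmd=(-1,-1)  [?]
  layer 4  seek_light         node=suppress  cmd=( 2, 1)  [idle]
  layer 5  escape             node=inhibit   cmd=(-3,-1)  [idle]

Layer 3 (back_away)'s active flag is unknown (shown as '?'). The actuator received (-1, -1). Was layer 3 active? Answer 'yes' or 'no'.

yes

If layer 3 is active=yes:
  actuator would be (-1, -1)
If layer 3 is active=no:
  actuator would be none
Observed (-1, -1), so layer 3 was active.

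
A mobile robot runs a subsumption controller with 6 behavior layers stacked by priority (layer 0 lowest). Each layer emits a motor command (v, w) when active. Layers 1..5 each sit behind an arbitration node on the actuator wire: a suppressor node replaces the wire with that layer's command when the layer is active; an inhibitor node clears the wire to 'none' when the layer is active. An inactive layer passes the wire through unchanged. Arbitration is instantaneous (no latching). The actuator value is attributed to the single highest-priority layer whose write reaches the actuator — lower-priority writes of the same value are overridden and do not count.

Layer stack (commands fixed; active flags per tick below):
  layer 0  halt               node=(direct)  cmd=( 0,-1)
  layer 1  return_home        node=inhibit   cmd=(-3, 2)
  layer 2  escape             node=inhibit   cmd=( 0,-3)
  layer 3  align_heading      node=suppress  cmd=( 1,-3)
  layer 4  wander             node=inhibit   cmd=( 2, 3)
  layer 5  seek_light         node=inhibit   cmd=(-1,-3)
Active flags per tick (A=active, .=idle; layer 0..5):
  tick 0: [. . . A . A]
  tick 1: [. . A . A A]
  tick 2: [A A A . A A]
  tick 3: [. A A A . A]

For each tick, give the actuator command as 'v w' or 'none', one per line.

tick 0:
  layer 0 (halt) idle — none
  layer 1 (return_home) idle — unchanged: none
  layer 2 (escape) idle — unchanged: none
  layer 3 (align_heading) active — suppresses: (1, -3)
  layer 4 (wander) idle — unchanged: (1, -3)
  layer 5 (seek_light) active — inhibits: none
  → actuator none
tick 1:
  layer 0 (halt) idle — none
  layer 1 (return_home) idle — unchanged: none
  layer 2 (escape) active — inhibits: none
  layer 3 (align_heading) idle — unchanged: none
  layer 4 (wander) active — inhibits: none
  layer 5 (seek_light) active — inhibits: none
  → actuator none
tick 2:
  layer 0 (halt) active — direct: (0, -1)
  layer 1 (return_home) active — inhibits: none
  layer 2 (escape) active — inhibits: none
  layer 3 (align_heading) idle — unchanged: none
  layer 4 (wander) active — inhibits: none
  layer 5 (seek_light) active — inhibits: none
  → actuator none
tick 3:
  layer 0 (halt) idle — none
  layer 1 (return_home) active — inhibits: none
  layer 2 (escape) active — inhibits: none
  layer 3 (align_heading) active — suppresses: (1, -3)
  layer 4 (wander) idle — unchanged: (1, -3)
  layer 5 (seek_light) active — inhibits: none
  → actuator none

none
none
none
none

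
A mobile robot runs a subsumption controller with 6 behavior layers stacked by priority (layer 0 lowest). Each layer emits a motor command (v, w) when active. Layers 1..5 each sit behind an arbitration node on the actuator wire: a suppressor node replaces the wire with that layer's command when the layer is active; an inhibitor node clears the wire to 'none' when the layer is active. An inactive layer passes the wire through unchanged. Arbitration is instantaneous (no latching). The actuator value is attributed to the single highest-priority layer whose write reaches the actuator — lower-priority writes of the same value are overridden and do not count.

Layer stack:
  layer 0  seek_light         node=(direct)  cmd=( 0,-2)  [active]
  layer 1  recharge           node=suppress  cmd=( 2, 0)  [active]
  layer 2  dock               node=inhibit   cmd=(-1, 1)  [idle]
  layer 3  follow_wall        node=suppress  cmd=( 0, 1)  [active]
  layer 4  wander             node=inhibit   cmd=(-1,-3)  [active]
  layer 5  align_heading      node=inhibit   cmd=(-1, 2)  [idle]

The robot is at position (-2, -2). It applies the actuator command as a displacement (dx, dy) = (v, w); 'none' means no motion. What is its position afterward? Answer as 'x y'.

layer 0 (seek_light) active — direct: (0, -2)
layer 1 (recharge) active — suppresses: (2, 0)
layer 2 (dock) idle — unchanged: (2, 0)
layer 3 (follow_wall) active — suppresses: (0, 1)
layer 4 (wander) active — inhibits: none
layer 5 (align_heading) idle — unchanged: none
→ actuator none
position: (-2, -2) + none = (-2, -2)

-2 -2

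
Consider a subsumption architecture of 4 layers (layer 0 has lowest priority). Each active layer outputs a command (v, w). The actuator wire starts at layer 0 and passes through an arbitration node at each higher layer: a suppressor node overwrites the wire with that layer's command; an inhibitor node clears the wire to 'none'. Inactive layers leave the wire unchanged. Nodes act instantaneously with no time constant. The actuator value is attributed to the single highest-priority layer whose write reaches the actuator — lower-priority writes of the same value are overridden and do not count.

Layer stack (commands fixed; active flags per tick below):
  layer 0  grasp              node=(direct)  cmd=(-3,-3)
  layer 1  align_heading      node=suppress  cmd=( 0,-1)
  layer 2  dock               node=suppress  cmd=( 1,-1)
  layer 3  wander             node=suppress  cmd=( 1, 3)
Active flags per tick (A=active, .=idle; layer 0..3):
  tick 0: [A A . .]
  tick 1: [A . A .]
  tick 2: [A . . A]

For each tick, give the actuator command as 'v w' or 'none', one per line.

tick 0:
  L0 grasp: active, feeds wire = (-3, -3)
  L1 align_heading: active, suppressor → wire = (0, -1)
  L2 dock: idle → wire stays (0, -1)
  L3 wander: idle → wire stays (0, -1)
  actuator = (0, -1)
tick 1:
  L0 grasp: active, feeds wire = (-3, -3)
  L1 align_heading: idle → wire stays (-3, -3)
  L2 dock: active, suppressor → wire = (1, -1)
  L3 wander: idle → wire stays (1, -1)
  actuator = (1, -1)
tick 2:
  L0 grasp: active, feeds wire = (-3, -3)
  L1 align_heading: idle → wire stays (-3, -3)
  L2 dock: idle → wire stays (-3, -3)
  L3 wander: active, suppressor → wire = (1, 3)
  actuator = (1, 3)

0 -1
1 -1
1 3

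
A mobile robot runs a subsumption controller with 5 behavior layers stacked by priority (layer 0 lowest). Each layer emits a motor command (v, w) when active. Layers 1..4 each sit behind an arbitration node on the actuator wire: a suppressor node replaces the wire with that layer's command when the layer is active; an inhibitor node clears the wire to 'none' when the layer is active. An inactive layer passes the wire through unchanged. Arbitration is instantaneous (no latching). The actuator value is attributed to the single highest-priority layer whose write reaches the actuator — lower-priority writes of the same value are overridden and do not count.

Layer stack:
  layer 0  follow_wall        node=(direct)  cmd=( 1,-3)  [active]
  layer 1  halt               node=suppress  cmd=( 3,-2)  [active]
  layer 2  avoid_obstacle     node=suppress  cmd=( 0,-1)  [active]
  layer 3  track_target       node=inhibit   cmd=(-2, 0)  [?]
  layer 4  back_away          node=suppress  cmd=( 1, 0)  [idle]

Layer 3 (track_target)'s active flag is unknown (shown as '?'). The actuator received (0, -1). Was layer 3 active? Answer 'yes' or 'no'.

no

If layer 3 is active=yes:
  actuator would be none
If layer 3 is active=no:
  actuator would be (0, -1)
Observed (0, -1), so layer 3 was idle.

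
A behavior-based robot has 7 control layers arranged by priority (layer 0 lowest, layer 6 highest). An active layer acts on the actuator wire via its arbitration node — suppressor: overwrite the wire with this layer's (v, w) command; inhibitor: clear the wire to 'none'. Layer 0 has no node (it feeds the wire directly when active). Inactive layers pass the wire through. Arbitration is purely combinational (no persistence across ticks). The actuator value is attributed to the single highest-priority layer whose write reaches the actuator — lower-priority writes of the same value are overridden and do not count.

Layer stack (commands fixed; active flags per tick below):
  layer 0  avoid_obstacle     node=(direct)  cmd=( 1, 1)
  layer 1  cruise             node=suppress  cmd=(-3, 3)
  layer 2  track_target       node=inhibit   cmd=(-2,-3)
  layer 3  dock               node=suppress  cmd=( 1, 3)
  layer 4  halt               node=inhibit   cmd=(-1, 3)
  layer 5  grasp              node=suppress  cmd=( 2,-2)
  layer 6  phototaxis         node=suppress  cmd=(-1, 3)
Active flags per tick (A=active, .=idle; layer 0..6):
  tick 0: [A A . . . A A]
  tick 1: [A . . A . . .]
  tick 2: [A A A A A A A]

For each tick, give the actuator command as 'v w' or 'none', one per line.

tick 0:
  L0 avoid_obstacle: active, feeds wire = (1, 1)
  L1 cruise: active, suppressor → wire = (-3, 3)
  L2 track_target: idle → wire stays (-3, 3)
  L3 dock: idle → wire stays (-3, 3)
  L4 halt: idle → wire stays (-3, 3)
  L5 grasp: active, suppressor → wire = (2, -2)
  L6 phototaxis: active, suppressor → wire = (-1, 3)
  actuator = (-1, 3)
tick 1:
  L0 avoid_obstacle: active, feeds wire = (1, 1)
  L1 cruise: idle → wire stays (1, 1)
  L2 track_target: idle → wire stays (1, 1)
  L3 dock: active, suppressor → wire = (1, 3)
  L4 halt: idle → wire stays (1, 3)
  L5 grasp: idle → wire stays (1, 3)
  L6 phototaxis: idle → wire stays (1, 3)
  actuator = (1, 3)
tick 2:
  L0 avoid_obstacle: active, feeds wire = (1, 1)
  L1 cruise: active, suppressor → wire = (-3, 3)
  L2 track_target: active, inhibitor → wire = none
  L3 dock: active, suppressor → wire = (1, 3)
  L4 halt: active, inhibitor → wire = none
  L5 grasp: active, suppressor → wire = (2, -2)
  L6 phototaxis: active, suppressor → wire = (-1, 3)
  actuator = (-1, 3)

-1 3
1 3
-1 3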